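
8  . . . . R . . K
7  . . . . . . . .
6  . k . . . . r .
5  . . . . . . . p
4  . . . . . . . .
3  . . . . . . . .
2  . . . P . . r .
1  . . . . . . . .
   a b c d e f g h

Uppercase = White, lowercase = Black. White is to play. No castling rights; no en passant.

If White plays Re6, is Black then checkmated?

After Re6: black king on b6; in check: yes, from the white rook on e6.
Black has 7 legal replies: Kc7, Kb7, Ka7, Kc5, Kb5, Ka5, Rxe6.
In check but a legal move exists → not checkmate.

no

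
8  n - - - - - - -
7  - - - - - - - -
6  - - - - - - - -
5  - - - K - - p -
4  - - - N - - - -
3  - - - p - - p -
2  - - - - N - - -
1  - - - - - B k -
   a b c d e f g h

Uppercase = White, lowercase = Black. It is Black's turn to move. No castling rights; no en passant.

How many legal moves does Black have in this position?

Black to move; king on g1.
In check: yes, from the white knight on e2.
Legal moves: Kh2, Kf2, Kh1, Kxf1, dxe2.
Count: 5.

5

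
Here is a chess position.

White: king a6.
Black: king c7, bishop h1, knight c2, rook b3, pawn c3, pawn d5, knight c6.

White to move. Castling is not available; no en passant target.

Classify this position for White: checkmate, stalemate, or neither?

White to move; white king on a6.
In check: no.
King squares — a5: attacked by Nc6; b5: attacked by Rb3; b6: attacked by Rb3; a7: attacked by Nc6; b7: attacked by Rb3.
Legal moves for White: none.
Not in check and no legal moves → stalemate.

stalemate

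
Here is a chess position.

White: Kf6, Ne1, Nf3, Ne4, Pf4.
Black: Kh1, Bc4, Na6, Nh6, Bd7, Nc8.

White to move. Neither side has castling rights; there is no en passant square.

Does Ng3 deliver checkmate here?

After Ng3: black king on h1; in check: yes, from the white knight on g3.
King squares — g1: attacked by Nf3; g2: attacked by Ne1; h2: attacked by Nf3.
Black has no legal moves → checkmate.

yes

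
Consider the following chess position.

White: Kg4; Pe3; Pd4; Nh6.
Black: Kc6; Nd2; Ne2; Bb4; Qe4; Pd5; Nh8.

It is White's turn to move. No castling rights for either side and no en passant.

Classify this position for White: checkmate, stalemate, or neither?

White to move; white king on g4.
In check: yes, from the black queen on e4.
King squares — f3: attacked by Nd2; g3: attacked by Ne2; h3: available; f4: attacked by Ne2; h4: attacked by Qe4; f5: attacked by Qe4; g5: available; h5: available.
Legal moves for White: Kh5, Kg5, Kh3.
White is in check but has 3 legal moves → neither.

neither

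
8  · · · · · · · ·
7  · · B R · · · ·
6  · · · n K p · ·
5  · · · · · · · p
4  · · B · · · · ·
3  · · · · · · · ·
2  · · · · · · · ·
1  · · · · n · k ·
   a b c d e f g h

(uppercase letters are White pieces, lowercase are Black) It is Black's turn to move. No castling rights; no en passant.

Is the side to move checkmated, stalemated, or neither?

Black to move; black king on g1.
In check: no.
Legal moves for Black: Ne8, Nc8, Nf7, Nb7, Nf5, Nb5, Ne4, Nxc4, Kh2, Kg2, Kf2, Kh1, Nf3, Nd3, Ng2, Nc2, f5, h4.
Black has 18 legal moves and is not in check → neither.

neither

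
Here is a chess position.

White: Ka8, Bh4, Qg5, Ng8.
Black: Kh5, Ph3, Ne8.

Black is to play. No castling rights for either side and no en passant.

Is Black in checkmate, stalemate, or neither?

Black to move; black king on h5.
In check: yes, from the white queen on g5.
King squares — g4: attacked by Qg5; h4: attacked by Qg5; g5: attacked by Bh4; g6: attacked by Qg5; h6: attacked by Qg5.
Legal moves for Black: none.
In check with no legal moves → checkmate.

checkmate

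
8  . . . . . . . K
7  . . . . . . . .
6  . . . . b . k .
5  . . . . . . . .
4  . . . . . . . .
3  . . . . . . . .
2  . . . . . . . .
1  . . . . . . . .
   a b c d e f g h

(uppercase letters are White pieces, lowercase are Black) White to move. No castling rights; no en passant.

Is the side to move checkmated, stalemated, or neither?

stalemate

White to move; white king on h8.
In check: no.
King squares — g7: attacked by Kg6; h7: attacked by Kg6; g8: attacked by Be6.
Legal moves for White: none.
Not in check and no legal moves → stalemate.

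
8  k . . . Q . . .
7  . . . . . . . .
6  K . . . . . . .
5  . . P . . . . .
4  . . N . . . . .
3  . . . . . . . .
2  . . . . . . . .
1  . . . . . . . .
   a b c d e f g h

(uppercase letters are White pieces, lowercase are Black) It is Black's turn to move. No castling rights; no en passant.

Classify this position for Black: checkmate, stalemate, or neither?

checkmate

Black to move; black king on a8.
In check: yes, from the white queen on e8.
King squares — a7: attacked by Ka6; b7: attacked by Ka6; b8: attacked by Qe8.
Legal moves for Black: none.
In check with no legal moves → checkmate.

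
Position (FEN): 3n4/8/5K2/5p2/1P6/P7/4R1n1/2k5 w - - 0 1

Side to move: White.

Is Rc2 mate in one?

no

After Rc2: black king on c1; in check: yes, from the white rook on c2.
Black has 3 legal replies: Kxc2, Kd1, Kb1.
In check but a legal move exists → not checkmate.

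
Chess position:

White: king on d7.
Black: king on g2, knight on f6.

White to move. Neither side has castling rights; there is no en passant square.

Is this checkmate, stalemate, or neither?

White to move; white king on d7.
In check: yes, from the black knight on f6.
Legal moves for White: Kd8, Kc8, Ke7, Kc7, Ke6, Kd6, Kc6.
White is in check but has 7 legal moves → neither.

neither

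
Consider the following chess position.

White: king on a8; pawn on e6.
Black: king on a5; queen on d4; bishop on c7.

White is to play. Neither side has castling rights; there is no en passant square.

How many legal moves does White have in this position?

White to move; king on a8.
In check: no.
Legal moves: Kb7, e7.
Count: 2.

2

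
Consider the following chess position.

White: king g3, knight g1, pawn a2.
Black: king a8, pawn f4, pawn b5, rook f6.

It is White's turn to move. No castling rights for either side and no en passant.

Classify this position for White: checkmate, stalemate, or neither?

White to move; white king on g3.
In check: yes, from the black pawn on f4.
King squares — f2: available; g2: available; h2: available; f3: available; h3: available; f4: attacked by Rf6; g4: available; h4: available.
Legal moves for White: Kh4, Kg4, Kh3, Kf3, Kh2, Kg2, Kf2.
White is in check but has 7 legal moves → neither.

neither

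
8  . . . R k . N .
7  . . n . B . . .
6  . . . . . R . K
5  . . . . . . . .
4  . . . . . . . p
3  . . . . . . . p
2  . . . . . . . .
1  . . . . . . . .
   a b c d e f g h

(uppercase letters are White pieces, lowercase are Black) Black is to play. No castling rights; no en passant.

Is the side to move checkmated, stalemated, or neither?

Black to move; black king on e8.
In check: yes, from the white rook on d8.
King squares — d7: attacked by Rd8; e7: attacked by Ng8; f7: attacked by Rf6; d8: attacked by Be7; f8: attacked by Rf6.
Legal moves for Black: none.
In check with no legal moves → checkmate.

checkmate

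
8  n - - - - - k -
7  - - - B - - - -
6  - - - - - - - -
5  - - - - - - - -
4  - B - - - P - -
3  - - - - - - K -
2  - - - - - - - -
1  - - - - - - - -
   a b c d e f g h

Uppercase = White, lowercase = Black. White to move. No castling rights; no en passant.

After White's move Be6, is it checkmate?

After Be6: black king on g8; in check: yes, from the white bishop on e6.
Black has 3 legal replies: Kh8, Kh7, Kg7.
In check but a legal move exists → not checkmate.

no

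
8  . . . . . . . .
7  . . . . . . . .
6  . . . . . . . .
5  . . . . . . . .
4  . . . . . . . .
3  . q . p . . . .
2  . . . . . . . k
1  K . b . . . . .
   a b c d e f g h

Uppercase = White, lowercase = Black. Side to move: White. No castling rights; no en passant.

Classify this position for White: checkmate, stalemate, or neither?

White to move; white king on a1.
In check: no.
King squares — b1: attacked by Qb3; a2: attacked by Qb3; b2: attacked by Bc1.
Legal moves for White: none.
Not in check and no legal moves → stalemate.

stalemate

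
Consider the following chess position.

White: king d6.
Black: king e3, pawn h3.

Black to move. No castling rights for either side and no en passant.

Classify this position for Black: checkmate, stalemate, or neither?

neither

Black to move; black king on e3.
In check: no.
Legal moves for Black: Kf4, Ke4, Kd4, Kf3, Kd3, Kf2, Ke2, Kd2, h2.
Black has 9 legal moves and is not in check → neither.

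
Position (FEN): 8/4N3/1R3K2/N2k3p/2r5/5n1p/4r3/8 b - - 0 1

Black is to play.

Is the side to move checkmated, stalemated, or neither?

Black to move; black king on d5.
In check: yes, from the white knight on e7.
Legal moves for Black: Kc5, Ke4, Kd4, Rxe7.
Black is in check but has 4 legal moves → neither.

neither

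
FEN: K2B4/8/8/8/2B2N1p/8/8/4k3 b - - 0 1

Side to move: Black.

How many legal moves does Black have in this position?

4

Black to move; king on e1.
In check: no.
Legal moves: Kf2, Kd2, Kd1, h3.
Count: 4.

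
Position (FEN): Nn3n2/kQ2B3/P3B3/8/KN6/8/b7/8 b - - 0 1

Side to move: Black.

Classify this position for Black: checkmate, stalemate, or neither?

checkmate

Black to move; black king on a7.
In check: yes, from the white queen on b7.
King squares — a6: attacked by Nb4; b6: attacked by Qb7; b7: attacked by Pa6; a8: attacked by Qb7; b8: own knight.
Legal moves for Black: none.
In check with no legal moves → checkmate.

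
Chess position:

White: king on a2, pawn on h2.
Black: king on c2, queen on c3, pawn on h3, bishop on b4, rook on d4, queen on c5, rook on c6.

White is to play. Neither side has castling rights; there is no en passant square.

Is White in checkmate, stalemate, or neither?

White to move; white king on a2.
In check: no.
King squares — a1: attacked by Qc3; b1: attacked by Kc2; b2: attacked by Kc2; a3: attacked by Qc3; b3: attacked by Kc2.
Legal moves for White: none.
Not in check and no legal moves → stalemate.

stalemate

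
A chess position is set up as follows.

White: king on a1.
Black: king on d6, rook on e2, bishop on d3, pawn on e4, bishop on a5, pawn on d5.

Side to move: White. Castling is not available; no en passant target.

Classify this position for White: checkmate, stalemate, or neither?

stalemate

White to move; white king on a1.
In check: no.
King squares — b1: attacked by Bd3; a2: attacked by Re2; b2: attacked by Re2.
Legal moves for White: none.
Not in check and no legal moves → stalemate.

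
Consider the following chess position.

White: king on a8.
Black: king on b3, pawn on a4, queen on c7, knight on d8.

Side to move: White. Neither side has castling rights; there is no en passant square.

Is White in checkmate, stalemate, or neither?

White to move; white king on a8.
In check: no.
King squares — a7: attacked by Qc7; b7: attacked by Qc7; b8: attacked by Qc7.
Legal moves for White: none.
Not in check and no legal moves → stalemate.

stalemate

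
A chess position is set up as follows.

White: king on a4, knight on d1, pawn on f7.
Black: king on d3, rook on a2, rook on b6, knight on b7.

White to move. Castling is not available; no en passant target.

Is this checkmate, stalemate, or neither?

checkmate

White to move; white king on a4.
In check: yes, from the black rook on a2.
King squares — a3: attacked by Ra2; b3: attacked by Rb6; b4: attacked by Rb6; a5: attacked by Ra2; b5: attacked by Rb6.
Legal moves for White: none.
In check with no legal moves → checkmate.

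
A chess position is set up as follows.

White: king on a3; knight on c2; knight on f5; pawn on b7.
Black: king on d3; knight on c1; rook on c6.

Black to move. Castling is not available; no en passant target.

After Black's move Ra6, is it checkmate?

no

After Ra6: white king on a3; in check: yes, from the black rook on a6.
White has 2 legal replies: Kb4, Kb2.
In check but a legal move exists → not checkmate.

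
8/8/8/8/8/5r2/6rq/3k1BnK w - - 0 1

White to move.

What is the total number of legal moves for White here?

0

White to move; king on h1.
In check: yes, from the black queen on h2.
Legal moves: none.
Count: 0.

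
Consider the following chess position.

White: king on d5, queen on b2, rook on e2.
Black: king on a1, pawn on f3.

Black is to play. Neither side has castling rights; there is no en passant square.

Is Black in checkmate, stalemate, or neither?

Black to move; black king on a1.
In check: yes, from the white queen on b2.
King squares — b1: attacked by Qb2; a2: attacked by Qb2; b2: attacked by Re2.
Legal moves for Black: none.
In check with no legal moves → checkmate.

checkmate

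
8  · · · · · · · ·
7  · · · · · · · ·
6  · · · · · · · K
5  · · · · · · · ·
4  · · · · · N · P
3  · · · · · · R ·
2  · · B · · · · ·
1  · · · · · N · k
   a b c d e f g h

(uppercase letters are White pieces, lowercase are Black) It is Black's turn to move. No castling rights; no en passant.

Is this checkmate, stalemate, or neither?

Black to move; black king on h1.
In check: no.
King squares — g1: attacked by Rg3; g2: attacked by Rg3; h2: attacked by Nf1.
Legal moves for Black: none.
Not in check and no legal moves → stalemate.

stalemate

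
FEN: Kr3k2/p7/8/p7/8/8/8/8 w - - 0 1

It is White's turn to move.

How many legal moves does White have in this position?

2

White to move; king on a8.
In check: yes, from the black rook on b8.
Legal moves: Kxb8, Kxa7.
Count: 2.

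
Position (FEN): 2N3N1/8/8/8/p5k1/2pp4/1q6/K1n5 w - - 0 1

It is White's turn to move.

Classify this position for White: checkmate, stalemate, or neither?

White to move; white king on a1.
In check: yes, from the black queen on b2.
King squares — b1: attacked by Qb2; a2: attacked by Nc1; b2: attacked by Pc3.
Legal moves for White: none.
In check with no legal moves → checkmate.

checkmate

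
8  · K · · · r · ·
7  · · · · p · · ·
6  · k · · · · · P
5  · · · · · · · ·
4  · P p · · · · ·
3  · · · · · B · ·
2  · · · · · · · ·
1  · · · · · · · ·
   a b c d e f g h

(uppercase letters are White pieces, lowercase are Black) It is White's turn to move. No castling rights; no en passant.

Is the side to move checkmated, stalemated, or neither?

checkmate

White to move; white king on b8.
In check: yes, from the black rook on f8.
King squares — a7: attacked by Kb6; b7: attacked by Kb6; c7: attacked by Kb6; a8: attacked by Rf8; c8: attacked by Rf8.
Legal moves for White: none.
In check with no legal moves → checkmate.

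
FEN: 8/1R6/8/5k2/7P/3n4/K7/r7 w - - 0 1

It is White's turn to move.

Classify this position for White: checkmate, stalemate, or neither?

White to move; white king on a2.
In check: yes, from the black rook on a1.
Legal moves for White: Kb3, Kxa1.
White is in check but has 2 legal moves → neither.

neither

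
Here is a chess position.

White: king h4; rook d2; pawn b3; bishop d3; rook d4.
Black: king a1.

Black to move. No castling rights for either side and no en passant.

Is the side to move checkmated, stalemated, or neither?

stalemate

Black to move; black king on a1.
In check: no.
King squares — b1: attacked by Bd3; a2: attacked by Rd2; b2: attacked by Rd2.
Legal moves for Black: none.
Not in check and no legal moves → stalemate.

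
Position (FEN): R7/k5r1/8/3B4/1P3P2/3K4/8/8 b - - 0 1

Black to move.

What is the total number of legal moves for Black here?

1

Black to move; king on a7.
In check: yes, from the white rook on a8.
Legal moves: Kb6.
Count: 1.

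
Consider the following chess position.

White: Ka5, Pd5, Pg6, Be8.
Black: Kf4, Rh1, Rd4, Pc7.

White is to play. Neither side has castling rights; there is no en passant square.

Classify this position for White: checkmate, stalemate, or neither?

White to move; white king on a5.
In check: no.
Legal moves for White: Bf7, Bd7, Bc6, Bb5, Ba4, Ka6, Kb5, g7, d6.
White has 9 legal moves and is not in check → neither.

neither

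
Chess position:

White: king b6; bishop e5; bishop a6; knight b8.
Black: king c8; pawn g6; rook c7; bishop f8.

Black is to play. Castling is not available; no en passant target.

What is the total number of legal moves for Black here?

Black to move; king on c8.
In check: yes, from the white bishop on a6.
Legal moves: Kd8, Kxb8, Rb7+.
Count: 3.

3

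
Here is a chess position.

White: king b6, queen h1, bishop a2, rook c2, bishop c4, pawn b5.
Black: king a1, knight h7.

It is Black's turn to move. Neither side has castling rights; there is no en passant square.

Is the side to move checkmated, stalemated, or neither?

checkmate

Black to move; black king on a1.
In check: yes, from the white queen on h1.
King squares — b1: attacked by Qh1; a2: attacked by Rc2; b2: attacked by Rc2.
Legal moves for Black: none.
In check with no legal moves → checkmate.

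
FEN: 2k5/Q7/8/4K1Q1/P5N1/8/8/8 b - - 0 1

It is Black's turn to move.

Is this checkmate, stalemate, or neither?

Black to move; black king on c8.
In check: no.
King squares — b7: attacked by Qa7; c7: attacked by Qa7; d7: attacked by Qa7; b8: attacked by Qa7; d8: attacked by Qg5.
Legal moves for Black: none.
Not in check and no legal moves → stalemate.

stalemate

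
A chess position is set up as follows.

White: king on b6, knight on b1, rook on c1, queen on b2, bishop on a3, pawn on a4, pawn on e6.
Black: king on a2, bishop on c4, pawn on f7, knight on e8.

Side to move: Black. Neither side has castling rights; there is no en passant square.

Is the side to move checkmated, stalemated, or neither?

checkmate

Black to move; black king on a2.
In check: yes, from the white queen on b2.
King squares — a1: attacked by Qb2; b1: attacked by Rc1; b2: attacked by Ba3; a3: attacked by Nb1; b3: attacked by Qb2.
Legal moves for Black: none.
In check with no legal moves → checkmate.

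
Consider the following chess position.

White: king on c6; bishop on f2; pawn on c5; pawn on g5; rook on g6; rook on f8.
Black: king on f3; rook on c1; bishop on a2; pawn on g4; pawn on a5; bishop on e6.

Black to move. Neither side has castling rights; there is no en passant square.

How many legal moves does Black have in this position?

Black to move; king on f3.
In check: yes, from the white rook on f8.
Legal moves: Ke4, Kg2, Ke2, Bf7, Bf5.
Count: 5.

5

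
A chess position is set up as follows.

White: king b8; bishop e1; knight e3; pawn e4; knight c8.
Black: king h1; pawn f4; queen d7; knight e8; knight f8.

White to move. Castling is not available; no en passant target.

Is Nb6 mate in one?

no

After Nb6: black king on h1; in check: no.
Black is not in check, so this cannot be checkmate.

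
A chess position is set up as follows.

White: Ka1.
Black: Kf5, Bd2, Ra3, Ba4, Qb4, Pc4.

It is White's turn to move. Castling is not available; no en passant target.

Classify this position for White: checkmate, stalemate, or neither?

White to move; white king on a1.
In check: yes, from the black rook on a3.
King squares — b1: attacked by Qb4; a2: attacked by Ra3; b2: attacked by Qb4.
Legal moves for White: none.
In check with no legal moves → checkmate.

checkmate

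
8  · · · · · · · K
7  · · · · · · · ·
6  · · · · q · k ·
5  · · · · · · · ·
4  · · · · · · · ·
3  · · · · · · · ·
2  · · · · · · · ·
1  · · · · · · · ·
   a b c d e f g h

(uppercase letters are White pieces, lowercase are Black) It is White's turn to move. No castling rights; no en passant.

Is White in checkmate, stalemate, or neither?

White to move; white king on h8.
In check: no.
King squares — g7: attacked by Kg6; h7: attacked by Kg6; g8: attacked by Qe6.
Legal moves for White: none.
Not in check and no legal moves → stalemate.

stalemate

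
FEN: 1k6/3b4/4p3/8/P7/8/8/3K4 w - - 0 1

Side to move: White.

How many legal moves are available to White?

6

White to move; king on d1.
In check: no.
Legal moves: Ke2, Kd2, Kc2, Ke1, Kc1, a5.
Count: 6.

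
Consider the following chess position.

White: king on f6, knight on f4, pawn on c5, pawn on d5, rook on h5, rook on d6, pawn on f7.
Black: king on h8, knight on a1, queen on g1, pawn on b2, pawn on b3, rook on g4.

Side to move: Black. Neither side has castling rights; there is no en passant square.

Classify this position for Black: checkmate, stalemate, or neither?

checkmate

Black to move; black king on h8.
In check: yes, from the white rook on h5.
King squares — g7: attacked by Kf6; h7: attacked by Rh5; g8: attacked by Pf7.
Legal moves for Black: none.
In check with no legal moves → checkmate.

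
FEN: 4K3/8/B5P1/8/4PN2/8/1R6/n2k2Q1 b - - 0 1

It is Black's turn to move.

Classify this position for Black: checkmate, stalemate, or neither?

checkmate

Black to move; black king on d1.
In check: yes, from the white queen on g1.
King squares — c1: attacked by Qg1; e1: attacked by Qg1; c2: attacked by Rb2; d2: attacked by Rb2; e2: attacked by Rb2.
Legal moves for Black: none.
In check with no legal moves → checkmate.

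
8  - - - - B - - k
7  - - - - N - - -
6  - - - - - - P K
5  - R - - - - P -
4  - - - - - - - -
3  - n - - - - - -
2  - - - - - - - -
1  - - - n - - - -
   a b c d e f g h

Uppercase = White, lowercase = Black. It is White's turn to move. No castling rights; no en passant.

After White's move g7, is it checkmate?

yes

After g7: black king on h8; in check: yes, from the white pawn on g7.
King squares — g7: attacked by Kh6; h7: attacked by Kh6; g8: attacked by Ne7.
Black has no legal moves → checkmate.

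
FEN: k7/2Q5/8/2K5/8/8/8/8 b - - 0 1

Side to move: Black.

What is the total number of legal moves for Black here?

0

Black to move; king on a8.
In check: no.
Legal moves: none.
Count: 0.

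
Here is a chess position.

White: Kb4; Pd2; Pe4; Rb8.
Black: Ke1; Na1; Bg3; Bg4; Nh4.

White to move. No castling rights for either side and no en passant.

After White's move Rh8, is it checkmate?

After Rh8: black king on e1; in check: no.
Black is not in check, so this cannot be checkmate.

no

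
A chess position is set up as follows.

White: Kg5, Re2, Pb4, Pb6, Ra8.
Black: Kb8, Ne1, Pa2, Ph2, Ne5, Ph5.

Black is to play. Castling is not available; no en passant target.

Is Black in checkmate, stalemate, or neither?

neither

Black to move; black king on b8.
In check: yes, from the white rook on a8.
King squares — a7: attacked by Pb6; b7: available; c7: attacked by Pb6; a8: available; c8: attacked by Ra8.
Legal moves for Black: Kxa8, Kb7.
Black is in check but has 2 legal moves → neither.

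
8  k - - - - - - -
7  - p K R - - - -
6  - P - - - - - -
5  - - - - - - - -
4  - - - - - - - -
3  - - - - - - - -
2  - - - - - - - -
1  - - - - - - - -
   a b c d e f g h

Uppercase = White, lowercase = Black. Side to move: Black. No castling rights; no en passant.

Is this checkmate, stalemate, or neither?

Black to move; black king on a8.
In check: no.
King squares — a7: attacked by Pb6; b7: own pawn; b8: attacked by Kc7.
Legal moves for Black: none.
Not in check and no legal moves → stalemate.

stalemate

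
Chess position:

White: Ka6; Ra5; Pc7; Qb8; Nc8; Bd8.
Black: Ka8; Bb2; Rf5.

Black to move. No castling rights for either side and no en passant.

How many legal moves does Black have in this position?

Black to move; king on a8.
In check: yes, from the white queen on b8.
Legal moves: none.
Count: 0.

0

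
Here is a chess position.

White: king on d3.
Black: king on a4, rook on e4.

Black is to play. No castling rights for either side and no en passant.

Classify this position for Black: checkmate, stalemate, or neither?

Black to move; black king on a4.
In check: no.
Legal moves for Black: Re8, Re7, Re6, Re5, Rh4, Rg4, Rf4, Rd4+, Rc4, Rb4, Re3+, Re2, Re1, Kb5, Ka5, Kb4, Kb3, Ka3.
Black has 18 legal moves and is not in check → neither.

neither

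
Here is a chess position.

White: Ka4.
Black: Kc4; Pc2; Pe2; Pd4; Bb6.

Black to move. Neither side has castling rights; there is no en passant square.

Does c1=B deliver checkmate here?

After c1=B: white king on a4; in check: no.
White is not in check, so this cannot be checkmate.

no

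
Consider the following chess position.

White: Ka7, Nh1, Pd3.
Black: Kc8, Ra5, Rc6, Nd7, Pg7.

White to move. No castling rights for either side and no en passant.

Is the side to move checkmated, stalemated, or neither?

White to move; white king on a7.
In check: yes, from the black rook on a5.
King squares — a6: attacked by Ra5; b6: attacked by Rc6; b7: attacked by Kc8; a8: attacked by Ra5; b8: attacked by Nd7.
Legal moves for White: none.
In check with no legal moves → checkmate.

checkmate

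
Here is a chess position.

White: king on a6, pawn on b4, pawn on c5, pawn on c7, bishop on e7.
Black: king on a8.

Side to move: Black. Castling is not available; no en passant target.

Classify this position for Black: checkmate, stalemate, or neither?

stalemate

Black to move; black king on a8.
In check: no.
King squares — a7: attacked by Ka6; b7: attacked by Ka6; b8: attacked by Pc7.
Legal moves for Black: none.
Not in check and no legal moves → stalemate.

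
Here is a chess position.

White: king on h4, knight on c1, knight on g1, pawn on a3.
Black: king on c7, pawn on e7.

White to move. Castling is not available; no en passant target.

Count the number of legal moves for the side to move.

White to move; king on h4.
In check: no.
Legal moves: Kh5, Kg5, Kg4, Kh3, Kg3, Nh3, Nf3, Nge2, Nd3, Nb3, Nce2, Na2, a4.
Count: 13.

13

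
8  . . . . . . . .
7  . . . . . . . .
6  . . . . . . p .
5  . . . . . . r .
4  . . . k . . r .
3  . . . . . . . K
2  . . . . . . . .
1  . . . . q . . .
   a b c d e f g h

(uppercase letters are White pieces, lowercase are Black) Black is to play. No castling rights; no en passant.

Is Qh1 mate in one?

yes

After Qh1: white king on h3; in check: yes, from the black queen on h1.
King squares — g2: attacked by Qh1; h2: attacked by Qh1; g3: attacked by Rg4; g4: attacked by Rg5; h4: attacked by Qh1.
White has no legal moves → checkmate.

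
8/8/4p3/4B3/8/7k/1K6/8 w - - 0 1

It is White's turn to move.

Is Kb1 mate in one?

no

After Kb1: black king on h3; in check: no.
Black is not in check, so this cannot be checkmate.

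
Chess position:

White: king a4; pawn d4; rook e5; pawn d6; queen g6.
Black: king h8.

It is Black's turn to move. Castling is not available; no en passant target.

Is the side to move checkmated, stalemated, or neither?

stalemate

Black to move; black king on h8.
In check: no.
King squares — g7: attacked by Qg6; h7: attacked by Qg6; g8: attacked by Qg6.
Legal moves for Black: none.
Not in check and no legal moves → stalemate.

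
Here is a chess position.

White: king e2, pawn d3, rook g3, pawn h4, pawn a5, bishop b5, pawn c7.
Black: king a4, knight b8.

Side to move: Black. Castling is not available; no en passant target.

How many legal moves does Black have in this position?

5

Black to move; king on a4.
In check: yes, from the white bishop on b5.
Legal moves: Kxb5, Kxa5, Kb4, Kb3, Ka3.
Count: 5.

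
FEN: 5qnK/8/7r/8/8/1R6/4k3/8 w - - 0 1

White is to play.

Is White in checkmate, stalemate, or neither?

checkmate

White to move; white king on h8.
In check: yes, from the black rook on h6.
King squares — g7: attacked by Qf8; h7: attacked by Rh6; g8: attacked by Qf8.
Legal moves for White: none.
In check with no legal moves → checkmate.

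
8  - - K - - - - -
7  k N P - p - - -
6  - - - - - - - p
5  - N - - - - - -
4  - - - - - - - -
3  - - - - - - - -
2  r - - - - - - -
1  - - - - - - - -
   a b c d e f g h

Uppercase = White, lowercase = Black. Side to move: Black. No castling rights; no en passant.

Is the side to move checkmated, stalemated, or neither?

neither

Black to move; black king on a7.
In check: yes, from the white knight on b5.
King squares — a6: available; b6: available; b7: attacked by Kc8; a8: available; b8: attacked by Pc7.
Legal moves for Black: Ka8, Kb6, Ka6.
Black is in check but has 3 legal moves → neither.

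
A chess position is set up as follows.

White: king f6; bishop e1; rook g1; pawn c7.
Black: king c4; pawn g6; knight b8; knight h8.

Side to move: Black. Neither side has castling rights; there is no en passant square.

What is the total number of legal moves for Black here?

11

Black to move; king on c4.
In check: no.
Legal moves: Nf7, Nd7+, Nc6, Na6, Kd5, Kc5, Kb5, Kd4, Kd3, Kb3, g5.
Count: 11.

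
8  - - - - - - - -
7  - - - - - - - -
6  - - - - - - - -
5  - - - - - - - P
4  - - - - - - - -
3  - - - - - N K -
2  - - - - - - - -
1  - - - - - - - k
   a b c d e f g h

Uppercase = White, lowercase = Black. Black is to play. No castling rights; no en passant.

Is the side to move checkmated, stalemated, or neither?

stalemate

Black to move; black king on h1.
In check: no.
King squares — g1: attacked by Nf3; g2: attacked by Kg3; h2: attacked by Nf3.
Legal moves for Black: none.
Not in check and no legal moves → stalemate.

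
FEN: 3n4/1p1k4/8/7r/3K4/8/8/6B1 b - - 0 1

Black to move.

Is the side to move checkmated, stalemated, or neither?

neither

Black to move; black king on d7.
In check: no.
Legal moves for Black include: Nf7, Ne6+, Nc6+, Ke8, Kc8, Ke7, Kc7, Ke6, Kd6, Kc6, Rh8, Rh7, Rh6, Rg5, Rf5, Re5, Rd5+, Rc5, ... (list truncated; more exist).
Black has legal moves and is not in check → neither.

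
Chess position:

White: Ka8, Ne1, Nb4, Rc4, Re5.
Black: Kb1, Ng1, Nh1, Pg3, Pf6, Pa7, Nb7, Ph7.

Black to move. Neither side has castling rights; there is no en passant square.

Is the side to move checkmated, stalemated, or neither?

neither

Black to move; black king on b1.
In check: no.
Legal moves for Black: Nd8, Nd6, Nc5, Na5, Nf2, Nh3, Nf3, Ne2, Kb2, Ka1, fxe5, h6, a6, f5, g2, h5, a5.
Black has 17 legal moves and is not in check → neither.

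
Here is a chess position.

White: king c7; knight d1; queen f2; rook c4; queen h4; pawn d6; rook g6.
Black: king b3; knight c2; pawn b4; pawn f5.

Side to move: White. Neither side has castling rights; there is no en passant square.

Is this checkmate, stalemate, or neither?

White to move; white king on c7.
In check: no.
Legal moves for White include: Kd8, Kc8, Kb8, Kd7, Kb7, Kc6, Kb6, Rg8, Rg7, Rh6, Rf6, Re6, Rg5, Rgg4, Rg3+, Rg2, Rg1, Qh8, ... (list truncated; more exist).
White has legal moves and is not in check → neither.

neither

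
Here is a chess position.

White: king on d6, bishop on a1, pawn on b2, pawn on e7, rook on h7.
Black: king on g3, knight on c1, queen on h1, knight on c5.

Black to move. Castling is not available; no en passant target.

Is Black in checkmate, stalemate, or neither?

neither

Black to move; black king on g3.
In check: no.
Legal moves for Black include: Nd7, Nb7+, Ne6, Na6, Ne4+, Na4, N5d3, N5b3, Kg4, Kf4, Kf3, Kg2, Kf2, Qa8, Qxh7, Qb7, Qh6+, Qc6+, ... (list truncated; more exist).
Black has legal moves and is not in check → neither.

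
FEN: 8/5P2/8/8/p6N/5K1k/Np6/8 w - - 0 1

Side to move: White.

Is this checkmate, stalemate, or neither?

neither

White to move; white king on f3.
In check: no.
Legal moves for White: Ng6, Nf5, Ng2, Kf4, Ke4, Ke3, Kf2, Ke2, Nb4, Nc3, Nc1, f8=Q, f8=R, f8=B, f8=N.
White has 15 legal moves and is not in check → neither.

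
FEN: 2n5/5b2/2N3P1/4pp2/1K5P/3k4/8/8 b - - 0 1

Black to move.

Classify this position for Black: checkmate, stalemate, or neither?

neither

Black to move; black king on d3.
In check: no.
Legal moves for Black include: Ne7, Na7, Nd6, Nb6, Bg8, Be8, Bxg6, Be6, Bd5, Bc4, Bb3, Ba2, Ke4, Ke3, Ke2, Kd2, Kc2, f4, ... (list truncated; more exist).
Black has legal moves and is not in check → neither.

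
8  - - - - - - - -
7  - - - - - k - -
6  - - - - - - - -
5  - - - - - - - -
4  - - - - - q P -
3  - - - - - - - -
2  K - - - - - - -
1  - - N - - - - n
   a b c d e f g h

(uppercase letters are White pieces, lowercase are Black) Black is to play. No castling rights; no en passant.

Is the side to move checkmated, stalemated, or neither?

neither

Black to move; black king on f7.
In check: no.
Legal moves for Black include: Kg8, Kf8, Ke8, Kg7, Ke7, Kg6, Kf6, Ke6, Qb8, Qc7, Qh6, Qf6, Qd6, Qg5, Qf5, Qe5, Qxg4, Qe4, ... (list truncated; more exist).
Black has legal moves and is not in check → neither.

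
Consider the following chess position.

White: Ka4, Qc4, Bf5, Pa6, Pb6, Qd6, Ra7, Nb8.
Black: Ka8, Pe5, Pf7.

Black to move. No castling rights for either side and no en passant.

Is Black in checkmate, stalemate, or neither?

Black to move; black king on a8.
In check: yes, from the white rook on a7.
King squares — a7: attacked by Pb6; b7: attacked by Pa6; b8: attacked by Qd6.
Legal moves for Black: none.
In check with no legal moves → checkmate.

checkmate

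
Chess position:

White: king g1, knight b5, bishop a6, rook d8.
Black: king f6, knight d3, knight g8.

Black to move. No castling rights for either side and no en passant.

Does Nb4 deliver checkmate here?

After Nb4: white king on g1; in check: no.
White is not in check, so this cannot be checkmate.

no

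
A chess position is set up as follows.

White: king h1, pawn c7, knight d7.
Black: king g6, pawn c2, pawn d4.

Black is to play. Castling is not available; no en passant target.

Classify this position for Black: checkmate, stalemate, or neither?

Black to move; black king on g6.
In check: no.
Legal moves for Black: Kh7, Kg7, Kf7, Kh6, Kh5, Kg5, Kf5, d3, c1=Q+, c1=R+, c1=B, c1=N.
Black has 12 legal moves and is not in check → neither.

neither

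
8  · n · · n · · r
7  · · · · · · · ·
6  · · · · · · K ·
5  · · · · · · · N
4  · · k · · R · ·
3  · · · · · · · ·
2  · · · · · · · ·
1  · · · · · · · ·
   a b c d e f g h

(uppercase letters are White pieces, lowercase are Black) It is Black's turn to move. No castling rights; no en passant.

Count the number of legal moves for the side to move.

6

Black to move; king on c4.
In check: yes, from the white rook on f4.
Legal moves: Kd5, Kc5, Kb5, Kd3, Kc3, Kb3.
Count: 6.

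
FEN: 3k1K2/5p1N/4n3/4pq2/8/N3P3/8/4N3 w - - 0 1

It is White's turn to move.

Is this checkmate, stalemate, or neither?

neither

White to move; white king on f8.
In check: yes, from the black knight on e6.
Legal moves for White: Kg8.
White is in check but has 1 legal move → neither.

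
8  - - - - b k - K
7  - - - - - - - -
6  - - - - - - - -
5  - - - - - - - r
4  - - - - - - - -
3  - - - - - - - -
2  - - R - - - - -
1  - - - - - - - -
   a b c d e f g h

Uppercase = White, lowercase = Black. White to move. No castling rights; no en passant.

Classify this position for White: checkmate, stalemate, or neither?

White to move; white king on h8.
In check: yes, from the black rook on h5.
King squares — g7: attacked by Kf8; h7: attacked by Rh5; g8: attacked by Kf8.
Legal moves for White: none.
In check with no legal moves → checkmate.

checkmate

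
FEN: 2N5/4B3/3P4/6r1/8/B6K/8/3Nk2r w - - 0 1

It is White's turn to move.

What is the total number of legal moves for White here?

White to move; king on h3.
In check: yes, from the black rook on h1.
Legal moves: none.
Count: 0.

0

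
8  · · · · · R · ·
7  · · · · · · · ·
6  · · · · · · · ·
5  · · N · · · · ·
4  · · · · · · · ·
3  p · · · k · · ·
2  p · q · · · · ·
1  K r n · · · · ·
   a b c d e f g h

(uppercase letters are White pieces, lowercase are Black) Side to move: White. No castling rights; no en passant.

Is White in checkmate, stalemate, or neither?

White to move; white king on a1.
In check: yes, from the black rook on b1.
King squares — b1: attacked by Pa2; a2: attacked by Nc1; b2: attacked by Rb1.
Legal moves for White: none.
In check with no legal moves → checkmate.

checkmate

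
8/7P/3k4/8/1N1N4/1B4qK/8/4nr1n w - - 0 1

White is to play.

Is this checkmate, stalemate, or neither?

checkmate

White to move; white king on h3.
In check: yes, from the black queen on g3.
King squares — g2: attacked by Ne1; h2: attacked by Qg3; g3: attacked by Nh1; g4: attacked by Qg3; h4: attacked by Qg3.
Legal moves for White: none.
In check with no legal moves → checkmate.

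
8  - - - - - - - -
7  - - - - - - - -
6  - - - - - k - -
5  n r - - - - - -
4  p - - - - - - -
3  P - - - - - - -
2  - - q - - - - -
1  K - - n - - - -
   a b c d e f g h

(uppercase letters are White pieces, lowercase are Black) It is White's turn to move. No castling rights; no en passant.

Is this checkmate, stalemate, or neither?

stalemate

White to move; white king on a1.
In check: no.
King squares — b1: attacked by Qc2; a2: attacked by Qc2; b2: attacked by Nd1.
Legal moves for White: none.
Not in check and no legal moves → stalemate.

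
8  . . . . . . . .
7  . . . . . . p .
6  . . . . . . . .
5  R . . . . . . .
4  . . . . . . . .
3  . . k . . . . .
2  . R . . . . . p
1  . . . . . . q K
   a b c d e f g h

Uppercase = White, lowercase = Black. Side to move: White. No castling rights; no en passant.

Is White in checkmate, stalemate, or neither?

White to move; white king on h1.
In check: yes, from the black queen on g1.
King squares — g1: attacked by Ph2; g2: attacked by Qg1; h2: attacked by Qg1.
Legal moves for White: none.
In check with no legal moves → checkmate.

checkmate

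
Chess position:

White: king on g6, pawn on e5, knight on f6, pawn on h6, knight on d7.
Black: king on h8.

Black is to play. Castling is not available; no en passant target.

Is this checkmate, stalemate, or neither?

Black to move; black king on h8.
In check: no.
King squares — g7: attacked by Kg6; h7: attacked by Nf6; g8: attacked by Nf6.
Legal moves for Black: none.
Not in check and no legal moves → stalemate.

stalemate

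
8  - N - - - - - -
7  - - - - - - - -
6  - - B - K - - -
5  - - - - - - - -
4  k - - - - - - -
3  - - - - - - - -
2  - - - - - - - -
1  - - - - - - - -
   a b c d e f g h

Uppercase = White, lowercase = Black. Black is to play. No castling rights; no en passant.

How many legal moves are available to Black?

Black to move; king on a4.
In check: yes, from the white bishop on c6.
Legal moves: Ka5, Kb4, Kb3, Ka3.
Count: 4.

4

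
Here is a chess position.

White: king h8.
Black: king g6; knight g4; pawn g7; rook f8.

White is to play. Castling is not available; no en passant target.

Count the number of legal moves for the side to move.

0

White to move; king on h8.
In check: yes, from the black rook on f8.
Legal moves: none.
Count: 0.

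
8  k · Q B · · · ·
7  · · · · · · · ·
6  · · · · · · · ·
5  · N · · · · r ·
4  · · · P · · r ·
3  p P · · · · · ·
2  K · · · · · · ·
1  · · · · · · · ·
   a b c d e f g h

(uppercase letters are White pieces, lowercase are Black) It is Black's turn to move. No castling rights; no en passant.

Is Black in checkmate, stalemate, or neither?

Black to move; black king on a8.
In check: yes, from the white queen on c8.
King squares — a7: attacked by Nb5; b7: attacked by Qc8; b8: attacked by Qc8.
Legal moves for Black: none.
In check with no legal moves → checkmate.

checkmate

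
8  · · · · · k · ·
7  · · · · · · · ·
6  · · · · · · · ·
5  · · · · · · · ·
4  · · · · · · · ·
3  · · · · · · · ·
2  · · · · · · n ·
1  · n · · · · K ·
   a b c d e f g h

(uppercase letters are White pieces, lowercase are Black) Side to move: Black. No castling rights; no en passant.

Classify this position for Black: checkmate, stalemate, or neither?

Black to move; black king on f8.
In check: no.
Legal moves for Black: Kg8, Ke8, Kg7, Kf7, Ke7, Nh4, Nf4, Ne3, Ne1, Nc3, Na3, Nd2.
Black has 12 legal moves and is not in check → neither.

neither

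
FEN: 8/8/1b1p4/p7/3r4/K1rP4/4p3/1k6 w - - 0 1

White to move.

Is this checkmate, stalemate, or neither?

checkmate

White to move; white king on a3.
In check: yes, from the black rook on c3.
King squares — a2: attacked by Kb1; b2: attacked by Kb1; b3: attacked by Rc3; a4: attacked by Rd4; b4: attacked by Rd4.
Legal moves for White: none.
In check with no legal moves → checkmate.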